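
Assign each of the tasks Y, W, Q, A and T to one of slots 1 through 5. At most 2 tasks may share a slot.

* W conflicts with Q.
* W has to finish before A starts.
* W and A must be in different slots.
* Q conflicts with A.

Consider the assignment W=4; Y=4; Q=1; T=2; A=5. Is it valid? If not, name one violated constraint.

Yes

Q conflicts with A — holds.
W has to finish before A starts — holds.
At most 2 tasks may share a slot — holds.
W conflicts with Q — holds.
W and A must be in different slots — holds.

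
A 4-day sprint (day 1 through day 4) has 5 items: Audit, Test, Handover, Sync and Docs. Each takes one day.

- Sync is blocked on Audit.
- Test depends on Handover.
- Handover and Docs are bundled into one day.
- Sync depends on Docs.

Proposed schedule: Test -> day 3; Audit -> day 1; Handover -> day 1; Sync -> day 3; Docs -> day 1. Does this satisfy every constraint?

Yes, all constraints hold

Handover and Docs are bundled into one day — holds.
Test depends on Handover — holds.
Sync depends on Docs — holds.
Sync is blocked on Audit — holds.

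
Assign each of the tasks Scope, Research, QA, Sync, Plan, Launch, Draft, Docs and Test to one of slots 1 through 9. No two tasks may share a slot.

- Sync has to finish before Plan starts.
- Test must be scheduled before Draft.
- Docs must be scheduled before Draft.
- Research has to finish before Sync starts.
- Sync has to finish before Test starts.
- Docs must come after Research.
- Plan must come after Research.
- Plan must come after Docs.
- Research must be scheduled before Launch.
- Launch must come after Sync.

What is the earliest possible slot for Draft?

5

Precedence pushes Draft to at least 4.
Draft at 5 is achievable: Test=4, Sync=2, Plan=6, Research=1, Scope=8, Launch=7, QA=9, Docs=3, Draft=5.
Nothing earlier works — the capacity limit rule out every slot before 5.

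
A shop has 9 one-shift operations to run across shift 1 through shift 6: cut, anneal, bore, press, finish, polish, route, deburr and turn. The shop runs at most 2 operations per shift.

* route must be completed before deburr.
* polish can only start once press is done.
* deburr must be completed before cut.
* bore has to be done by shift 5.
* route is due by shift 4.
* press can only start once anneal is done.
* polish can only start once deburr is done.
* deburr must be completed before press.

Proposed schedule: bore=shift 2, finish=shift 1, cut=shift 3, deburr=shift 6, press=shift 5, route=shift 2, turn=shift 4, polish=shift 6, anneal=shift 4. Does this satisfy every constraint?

Invalid. deburr must be completed before cut.

polish can only start once deburr is done — violated.
route is due by shift 4 — holds.
polish can only start once press is done — holds.
press can only start once anneal is done — holds.
bore has to be done by shift 5 — holds.
deburr must be completed before cut — violated.
deburr must be completed before press — violated.
The shop runs at most 2 operations per shift — holds.
route must be completed before deburr — holds.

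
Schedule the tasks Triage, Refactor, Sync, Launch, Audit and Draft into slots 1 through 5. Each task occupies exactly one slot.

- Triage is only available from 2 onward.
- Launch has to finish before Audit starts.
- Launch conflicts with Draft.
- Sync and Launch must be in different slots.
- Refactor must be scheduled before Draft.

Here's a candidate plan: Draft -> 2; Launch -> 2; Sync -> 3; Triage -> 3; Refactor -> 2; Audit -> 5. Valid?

Invalid. Launch conflicts with Draft.

Refactor must be scheduled before Draft — violated.
Launch conflicts with Draft — violated.
Sync and Launch must be in different slots — holds.
Launch has to finish before Audit starts — holds.
Triage is only available from 2 onward — holds.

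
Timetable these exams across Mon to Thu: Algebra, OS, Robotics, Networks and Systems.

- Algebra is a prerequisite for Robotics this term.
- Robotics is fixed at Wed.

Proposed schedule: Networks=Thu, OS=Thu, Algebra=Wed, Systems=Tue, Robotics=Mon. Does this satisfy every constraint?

Algebra is a prerequisite for Robotics this term — violated.
Robotics is fixed at Wed — violated.

Invalid. Algebra is a prerequisite for Robotics this term.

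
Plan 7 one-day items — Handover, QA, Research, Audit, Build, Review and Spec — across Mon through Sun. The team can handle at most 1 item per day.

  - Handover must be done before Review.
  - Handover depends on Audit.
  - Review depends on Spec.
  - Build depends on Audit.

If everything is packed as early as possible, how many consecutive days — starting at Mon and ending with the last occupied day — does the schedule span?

7

The precedence chain requires at least 3 distinct days.
With at most 1 per day and 7 work items, at least 7 days are needed.
7 works (last occupied day: Sun): for example QA -> Sat; Research -> Sun; Review -> Thu; Handover -> Tue; Build -> Fri; Spec -> Wed; Audit -> Mon.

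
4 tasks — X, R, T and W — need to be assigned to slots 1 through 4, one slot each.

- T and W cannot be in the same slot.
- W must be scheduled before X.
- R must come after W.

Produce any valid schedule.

T=2, R=2, W=1, X=2

Checking: W(1) before X(2); W(1) before R(2); T(2) != W(1).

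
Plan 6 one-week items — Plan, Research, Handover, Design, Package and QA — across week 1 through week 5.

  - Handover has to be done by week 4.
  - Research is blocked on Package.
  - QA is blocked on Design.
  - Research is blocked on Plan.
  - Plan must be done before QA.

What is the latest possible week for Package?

Downstream work caps Package at week 4.
Package at week 4 is achievable: Package in week 4; Handover in week 1; Research in week 5; Plan in week 1; Design in week 1; QA in week 2.

week 4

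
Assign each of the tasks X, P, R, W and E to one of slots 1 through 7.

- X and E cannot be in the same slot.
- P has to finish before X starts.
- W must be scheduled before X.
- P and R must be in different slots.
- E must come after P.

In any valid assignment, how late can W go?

Downstream work caps W at 6.
W at 6 is achievable: R=2; W=6; X=7; P=1; E=2.

6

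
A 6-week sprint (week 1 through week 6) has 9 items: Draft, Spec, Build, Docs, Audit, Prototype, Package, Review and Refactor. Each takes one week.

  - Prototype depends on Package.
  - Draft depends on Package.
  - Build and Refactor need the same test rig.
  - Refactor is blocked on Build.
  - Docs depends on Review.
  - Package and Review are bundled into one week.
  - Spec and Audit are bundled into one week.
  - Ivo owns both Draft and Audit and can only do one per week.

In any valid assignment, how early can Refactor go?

Precedence pushes Refactor to at least week 2.
Refactor at week 2 is achievable: Draft=week 2, Review=week 1, Package=week 1, Prototype=week 2, Audit=week 1, Docs=week 2, Refactor=week 2, Spec=week 1, Build=week 1.

week 2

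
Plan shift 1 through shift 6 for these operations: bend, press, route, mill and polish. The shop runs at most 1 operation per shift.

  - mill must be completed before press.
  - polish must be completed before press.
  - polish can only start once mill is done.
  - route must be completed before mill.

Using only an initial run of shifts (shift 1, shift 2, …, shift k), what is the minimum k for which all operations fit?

5

The precedence chain requires at least 4 distinct shifts.
With at most 1 per shift and 5 operations, at least 5 shifts are needed.
5 works (last occupied shift: shift 5): for example press -> shift 4, mill -> shift 2, route -> shift 1, polish -> shift 3, bend -> shift 5.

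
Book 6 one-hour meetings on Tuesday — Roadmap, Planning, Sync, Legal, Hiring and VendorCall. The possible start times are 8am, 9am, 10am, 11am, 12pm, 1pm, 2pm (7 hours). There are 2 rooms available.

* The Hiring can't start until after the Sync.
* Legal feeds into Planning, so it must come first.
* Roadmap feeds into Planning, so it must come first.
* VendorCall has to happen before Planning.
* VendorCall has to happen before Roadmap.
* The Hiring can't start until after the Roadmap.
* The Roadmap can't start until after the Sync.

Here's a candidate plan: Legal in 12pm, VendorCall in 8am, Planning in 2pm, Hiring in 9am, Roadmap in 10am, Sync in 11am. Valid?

No — it violates: The Hiring can't start until after the Sync

Legal feeds into Planning, so it must come first — holds.
VendorCall has to happen before Planning — holds.
VendorCall has to happen before Roadmap — holds.
The Hiring can't start until after the Roadmap — violated.
The Roadmap can't start until after the Sync — violated.
The Hiring can't start until after the Sync — violated.
There are 2 rooms available — holds.
Roadmap feeds into Planning, so it must come first — holds.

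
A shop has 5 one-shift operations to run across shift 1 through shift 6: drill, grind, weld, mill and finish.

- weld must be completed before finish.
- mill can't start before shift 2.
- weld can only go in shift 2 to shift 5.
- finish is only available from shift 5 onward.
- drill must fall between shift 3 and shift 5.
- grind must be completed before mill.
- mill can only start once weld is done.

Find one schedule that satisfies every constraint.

drill in shift 3, finish in shift 5, mill in shift 3, grind in shift 1, weld in shift 2

Checking: grind(shift 1) before mill(shift 3); weld(shift 2) before finish(shift 5); weld(shift 2) before mill(shift 3); mill=shift 3 in [shift 2,shift 6]; finish=shift 5 in [shift 5,shift 6]; drill=shift 3 in [shift 3,shift 5]; weld=shift 2 in [shift 2,shift 5].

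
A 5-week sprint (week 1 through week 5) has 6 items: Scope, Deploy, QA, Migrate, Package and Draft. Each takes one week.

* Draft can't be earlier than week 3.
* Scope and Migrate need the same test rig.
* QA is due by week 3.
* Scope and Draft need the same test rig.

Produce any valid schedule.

QA -> week 1, Scope -> week 1, Package -> week 1, Migrate -> week 2, Deploy -> week 1, Draft -> week 3

Checking: Scope(week 1) != Draft(week 3); Scope(week 1) != Migrate(week 2); QA=week 1 in [week 1,week 3]; Draft=week 3 in [week 3,week 5].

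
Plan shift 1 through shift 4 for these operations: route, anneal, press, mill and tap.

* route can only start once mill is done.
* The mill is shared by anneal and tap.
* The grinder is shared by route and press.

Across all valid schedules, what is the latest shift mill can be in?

Downstream work caps mill at shift 3.
mill at shift 3 is achievable: tap -> shift 2, press -> shift 1, mill -> shift 3, route -> shift 4, anneal -> shift 1.

shift 3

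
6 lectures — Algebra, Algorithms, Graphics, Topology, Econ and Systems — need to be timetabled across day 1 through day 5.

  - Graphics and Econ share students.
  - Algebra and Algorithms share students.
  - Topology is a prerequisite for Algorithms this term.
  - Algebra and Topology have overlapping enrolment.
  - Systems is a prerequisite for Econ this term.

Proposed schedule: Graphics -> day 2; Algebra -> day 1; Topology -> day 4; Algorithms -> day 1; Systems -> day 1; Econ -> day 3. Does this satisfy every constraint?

Systems is a prerequisite for Econ this term — holds.
Algebra and Algorithms share students — violated.
Algebra and Topology have overlapping enrolment — holds.
Graphics and Econ share students — holds.
Topology is a prerequisite for Algorithms this term — violated.

No. Algebra and Algorithms share students is not satisfied.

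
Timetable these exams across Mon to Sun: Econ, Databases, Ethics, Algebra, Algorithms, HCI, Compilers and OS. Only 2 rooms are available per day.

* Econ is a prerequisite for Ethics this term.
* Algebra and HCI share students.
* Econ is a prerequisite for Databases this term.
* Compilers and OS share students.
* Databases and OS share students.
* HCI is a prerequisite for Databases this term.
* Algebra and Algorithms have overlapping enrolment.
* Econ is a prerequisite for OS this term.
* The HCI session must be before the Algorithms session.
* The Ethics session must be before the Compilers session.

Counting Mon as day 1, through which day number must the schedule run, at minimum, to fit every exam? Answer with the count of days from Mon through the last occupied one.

4

The precedence chain requires at least 3 distinct days.
With at most 2 per day and 8 exams, at least 4 days are needed.
4 works (last occupied day: Thu): for example Databases -> Tue; HCI -> Mon; Compilers -> Wed; Ethics -> Tue; Algebra -> Thu; OS -> Thu; Econ -> Mon; Algorithms -> Wed.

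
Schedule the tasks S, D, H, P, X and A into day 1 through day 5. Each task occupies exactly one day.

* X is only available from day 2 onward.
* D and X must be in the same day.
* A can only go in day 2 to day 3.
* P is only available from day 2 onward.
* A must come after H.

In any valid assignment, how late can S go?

S at day 5 is achievable: X=day 2; S=day 5; A=day 2; D=day 2; P=day 2; H=day 1.

day 5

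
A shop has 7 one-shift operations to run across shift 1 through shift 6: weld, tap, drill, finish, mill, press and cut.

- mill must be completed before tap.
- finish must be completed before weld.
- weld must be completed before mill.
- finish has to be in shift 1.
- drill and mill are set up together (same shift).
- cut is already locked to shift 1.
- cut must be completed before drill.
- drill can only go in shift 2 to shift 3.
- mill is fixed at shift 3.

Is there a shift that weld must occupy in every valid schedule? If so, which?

finish is fixed at shift 1 and must come before weld, so weld is at least shift 2.
mill is fixed at shift 3 and must come after weld, so weld is at most shift 2.
So weld must be shift 2.

shift 2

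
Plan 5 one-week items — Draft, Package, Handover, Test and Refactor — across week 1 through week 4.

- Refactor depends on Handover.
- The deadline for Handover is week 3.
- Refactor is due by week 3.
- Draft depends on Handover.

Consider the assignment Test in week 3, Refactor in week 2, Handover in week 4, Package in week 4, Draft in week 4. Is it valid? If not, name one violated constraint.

The deadline for Handover is week 3 — violated.
Draft depends on Handover — violated.
Refactor is due by week 3 — holds.
Refactor depends on Handover — violated.

No. The deadline for Handover is week 3 is not satisfied.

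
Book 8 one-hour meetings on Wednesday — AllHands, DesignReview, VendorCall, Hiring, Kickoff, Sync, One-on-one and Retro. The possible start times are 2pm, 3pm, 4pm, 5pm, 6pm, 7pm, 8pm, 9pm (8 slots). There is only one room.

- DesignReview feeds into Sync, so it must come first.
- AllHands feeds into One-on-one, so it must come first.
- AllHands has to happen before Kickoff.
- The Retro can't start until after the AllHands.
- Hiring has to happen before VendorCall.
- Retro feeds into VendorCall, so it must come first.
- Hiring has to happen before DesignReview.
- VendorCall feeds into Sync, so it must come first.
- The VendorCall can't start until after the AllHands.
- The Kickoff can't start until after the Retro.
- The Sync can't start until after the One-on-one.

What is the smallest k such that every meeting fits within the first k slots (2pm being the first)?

8 slots

The precedence chain requires at least 4 distinct slots.
With at most 1 per slot and 8 meetings, at least 8 slots are needed.
8 works (last occupied slot: 9pm): for example Sync in 8pm; Kickoff in 9pm; One-on-one in 7pm; AllHands in 2pm; VendorCall in 5pm; Hiring in 4pm; Retro in 3pm; DesignReview in 6pm.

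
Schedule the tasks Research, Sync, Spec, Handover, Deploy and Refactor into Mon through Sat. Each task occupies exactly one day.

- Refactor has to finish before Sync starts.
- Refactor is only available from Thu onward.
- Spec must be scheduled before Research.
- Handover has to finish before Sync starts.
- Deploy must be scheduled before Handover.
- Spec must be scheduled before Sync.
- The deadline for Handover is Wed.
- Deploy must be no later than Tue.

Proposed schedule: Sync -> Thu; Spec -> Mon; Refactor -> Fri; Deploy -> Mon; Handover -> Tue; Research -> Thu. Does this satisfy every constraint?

No. Refactor has to finish before Sync starts is not satisfied.

Refactor is only available from Thu onward — holds.
The deadline for Handover is Wed — holds.
Spec must be scheduled before Sync — holds.
Refactor has to finish before Sync starts — violated.
Deploy must be no later than Tue — holds.
Handover has to finish before Sync starts — holds.
Spec must be scheduled before Research — holds.
Deploy must be scheduled before Handover — holds.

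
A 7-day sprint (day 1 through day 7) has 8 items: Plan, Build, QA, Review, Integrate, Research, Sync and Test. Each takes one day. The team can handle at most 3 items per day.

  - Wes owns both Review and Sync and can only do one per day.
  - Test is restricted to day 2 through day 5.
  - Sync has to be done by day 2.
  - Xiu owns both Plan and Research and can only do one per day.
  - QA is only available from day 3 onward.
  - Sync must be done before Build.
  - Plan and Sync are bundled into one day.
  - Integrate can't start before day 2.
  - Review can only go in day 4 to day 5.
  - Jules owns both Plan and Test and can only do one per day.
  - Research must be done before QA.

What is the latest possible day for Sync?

Sync's own window allows nothing later than day 2.
Sync at day 2 is achievable: Review=day 4; Sync=day 2; Plan=day 2; Build=day 3; Test=day 3; QA=day 3; Research=day 1; Integrate=day 2.

day 2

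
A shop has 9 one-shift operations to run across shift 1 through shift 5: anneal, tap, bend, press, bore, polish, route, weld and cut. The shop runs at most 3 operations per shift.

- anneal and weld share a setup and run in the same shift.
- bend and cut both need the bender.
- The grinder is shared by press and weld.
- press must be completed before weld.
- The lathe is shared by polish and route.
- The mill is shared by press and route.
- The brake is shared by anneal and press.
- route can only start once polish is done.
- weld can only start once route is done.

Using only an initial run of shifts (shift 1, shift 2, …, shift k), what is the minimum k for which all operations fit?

The precedence chain requires at least 3 distinct shifts.
With at most 3 per shift and 9 operations, at least 3 shifts are needed.
3 works (last occupied shift: shift 3): for example press -> shift 1, route -> shift 2, weld -> shift 3, anneal -> shift 3, bore -> shift 2, bend -> shift 2, cut -> shift 3, polish -> shift 1, tap -> shift 1.

3 shifts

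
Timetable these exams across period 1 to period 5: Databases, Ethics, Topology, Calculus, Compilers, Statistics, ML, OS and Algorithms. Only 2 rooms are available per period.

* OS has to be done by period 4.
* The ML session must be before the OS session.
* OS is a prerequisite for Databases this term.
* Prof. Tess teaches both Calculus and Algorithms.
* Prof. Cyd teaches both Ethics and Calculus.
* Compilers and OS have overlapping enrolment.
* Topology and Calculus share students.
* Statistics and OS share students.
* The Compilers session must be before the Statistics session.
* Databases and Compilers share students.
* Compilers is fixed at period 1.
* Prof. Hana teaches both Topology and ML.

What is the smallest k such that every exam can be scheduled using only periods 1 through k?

5

The precedence chain requires at least 3 distinct periods.
With at most 2 per period and 9 exams, at least 5 periods are needed.
5 works (last occupied period: period 5): for example Algorithms in period 4, Ethics in period 2, Topology in period 4, ML in period 1, OS in period 2, Databases in period 3, Compilers in period 1, Calculus in period 5, Statistics in period 3.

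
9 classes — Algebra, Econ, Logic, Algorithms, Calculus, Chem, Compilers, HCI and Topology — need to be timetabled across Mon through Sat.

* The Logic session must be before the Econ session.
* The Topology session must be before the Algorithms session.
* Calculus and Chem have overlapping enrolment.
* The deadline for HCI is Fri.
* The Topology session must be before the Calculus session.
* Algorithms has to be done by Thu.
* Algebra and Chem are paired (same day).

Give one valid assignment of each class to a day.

Compilers in Mon; Chem in Mon; Econ in Tue; Calculus in Tue; Topology in Mon; Algebra in Mon; Logic in Mon; HCI in Mon; Algorithms in Tue

Checking: Topology(Mon) before Calculus(Tue); Topology(Mon) before Algorithms(Tue); Logic(Mon) before Econ(Tue); Calculus(Tue) != Chem(Mon); Algebra = Chem = Mon; Algorithms=Tue in [Mon,Thu]; HCI=Mon in [Mon,Fri].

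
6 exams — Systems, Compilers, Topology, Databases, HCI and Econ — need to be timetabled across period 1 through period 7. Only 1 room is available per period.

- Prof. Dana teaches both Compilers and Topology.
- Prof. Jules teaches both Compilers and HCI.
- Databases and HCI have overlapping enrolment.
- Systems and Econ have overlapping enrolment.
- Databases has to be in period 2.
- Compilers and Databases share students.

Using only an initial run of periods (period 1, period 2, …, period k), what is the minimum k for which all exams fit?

With at most 1 per period and 6 exams, at least 6 periods are needed.
Databases can't be placed before period 2, so the schedule must run through at least period 2.
6 works (last occupied period: period 6): for example Databases=period 2, HCI=period 5, Systems=period 1, Topology=period 4, Econ=period 6, Compilers=period 3.

6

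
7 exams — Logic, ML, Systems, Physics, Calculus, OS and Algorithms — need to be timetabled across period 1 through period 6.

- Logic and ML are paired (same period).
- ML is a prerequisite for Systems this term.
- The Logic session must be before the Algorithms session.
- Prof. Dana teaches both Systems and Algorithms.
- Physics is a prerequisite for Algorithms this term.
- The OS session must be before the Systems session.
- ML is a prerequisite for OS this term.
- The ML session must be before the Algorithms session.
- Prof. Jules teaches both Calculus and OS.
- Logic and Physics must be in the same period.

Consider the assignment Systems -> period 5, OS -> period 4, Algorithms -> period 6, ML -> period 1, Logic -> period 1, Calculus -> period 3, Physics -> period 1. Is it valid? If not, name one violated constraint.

The OS session must be before the Systems session — holds.
Logic and ML are paired (same period) — holds.
The Logic session must be before the Algorithms session — holds.
ML is a prerequisite for Systems this term — holds.
The ML session must be before the Algorithms session — holds.
Physics is a prerequisite for Algorithms this term — holds.
ML is a prerequisite for OS this term — holds.
Prof. Jules teaches both Calculus and OS — holds.
Logic and Physics must be in the same period — holds.
Prof. Dana teaches both Systems and Algorithms — holds.

Yes, all constraints hold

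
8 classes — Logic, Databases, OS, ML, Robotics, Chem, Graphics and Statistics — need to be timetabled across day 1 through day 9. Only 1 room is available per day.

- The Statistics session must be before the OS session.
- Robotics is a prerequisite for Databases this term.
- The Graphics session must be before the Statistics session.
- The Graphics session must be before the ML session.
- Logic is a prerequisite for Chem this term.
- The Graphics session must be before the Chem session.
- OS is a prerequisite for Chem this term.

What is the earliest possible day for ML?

Precedence pushes ML to at least day 2.
ML at day 2 is achievable: Statistics in day 3, Databases in day 8, ML in day 2, Logic in day 5, OS in day 4, Chem in day 6, Robotics in day 7, Graphics in day 1.

day 2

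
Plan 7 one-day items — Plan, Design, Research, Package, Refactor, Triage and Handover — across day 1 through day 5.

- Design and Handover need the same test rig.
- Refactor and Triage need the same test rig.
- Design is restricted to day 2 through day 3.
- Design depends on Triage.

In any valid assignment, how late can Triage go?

Downstream work caps Triage at day 2.
Triage at day 2 is achievable: Plan=day 1; Refactor=day 1; Package=day 1; Handover=day 1; Design=day 3; Research=day 1; Triage=day 2.

day 2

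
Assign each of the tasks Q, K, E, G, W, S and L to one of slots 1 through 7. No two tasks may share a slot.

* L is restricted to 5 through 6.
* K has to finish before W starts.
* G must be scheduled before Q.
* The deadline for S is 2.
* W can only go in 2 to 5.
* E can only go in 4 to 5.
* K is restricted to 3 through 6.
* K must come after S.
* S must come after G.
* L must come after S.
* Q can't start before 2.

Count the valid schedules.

Enumerating: S=2, K=3, L=6, Q=7, G=1, E=4, W=5 | S in 2; W in 4; Q in 7; K in 3; G in 1; L in 6; E in 5.

2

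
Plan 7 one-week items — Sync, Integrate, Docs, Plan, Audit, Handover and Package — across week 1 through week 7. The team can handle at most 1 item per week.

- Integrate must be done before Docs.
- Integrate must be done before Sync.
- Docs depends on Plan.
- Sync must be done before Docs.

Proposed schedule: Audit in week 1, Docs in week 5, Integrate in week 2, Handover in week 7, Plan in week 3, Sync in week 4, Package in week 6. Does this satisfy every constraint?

The team can handle at most 1 item per week — holds.
Integrate must be done before Sync — holds.
Sync must be done before Docs — holds.
Docs depends on Plan — holds.
Integrate must be done before Docs — holds.

Yes, all constraints hold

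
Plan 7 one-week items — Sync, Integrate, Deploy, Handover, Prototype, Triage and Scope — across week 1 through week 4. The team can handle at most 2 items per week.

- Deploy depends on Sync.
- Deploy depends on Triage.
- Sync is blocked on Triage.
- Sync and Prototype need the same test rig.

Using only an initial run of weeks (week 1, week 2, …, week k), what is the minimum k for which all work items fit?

4

The precedence chain requires at least 3 distinct weeks.
With at most 2 per week and 7 work items, at least 4 weeks are needed.
4 works (last occupied week: week 4): for example Sync=week 2, Integrate=week 1, Triage=week 1, Deploy=week 3, Prototype=week 3, Handover=week 2, Scope=week 4.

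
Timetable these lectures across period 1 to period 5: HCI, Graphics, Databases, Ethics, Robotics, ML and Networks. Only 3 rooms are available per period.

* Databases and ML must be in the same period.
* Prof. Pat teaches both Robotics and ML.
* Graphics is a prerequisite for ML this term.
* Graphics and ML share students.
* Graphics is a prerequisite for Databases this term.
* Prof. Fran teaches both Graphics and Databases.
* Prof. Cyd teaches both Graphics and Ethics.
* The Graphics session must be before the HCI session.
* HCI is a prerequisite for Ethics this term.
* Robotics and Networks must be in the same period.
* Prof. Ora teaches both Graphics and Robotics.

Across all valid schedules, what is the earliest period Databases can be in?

Precedence pushes Databases to at least period 2.
Databases at period 2 is achievable: Ethics -> period 3; Databases -> period 2; Robotics -> period 3; Graphics -> period 1; Networks -> period 3; HCI -> period 2; ML -> period 2.

period 2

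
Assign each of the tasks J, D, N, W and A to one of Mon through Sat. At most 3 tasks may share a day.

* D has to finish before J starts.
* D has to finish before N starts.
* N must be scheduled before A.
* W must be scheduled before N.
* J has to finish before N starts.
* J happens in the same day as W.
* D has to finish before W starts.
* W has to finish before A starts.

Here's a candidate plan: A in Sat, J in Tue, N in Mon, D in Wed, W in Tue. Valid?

J happens in the same day as W — holds.
W has to finish before A starts — holds.
W must be scheduled before N — violated.
At most 3 tasks may share a day — holds.
J has to finish before N starts — violated.
D has to finish before J starts — violated.
N must be scheduled before A — holds.
D has to finish before W starts — violated.
D has to finish before N starts — violated.

No — it violates: D has to finish before N starts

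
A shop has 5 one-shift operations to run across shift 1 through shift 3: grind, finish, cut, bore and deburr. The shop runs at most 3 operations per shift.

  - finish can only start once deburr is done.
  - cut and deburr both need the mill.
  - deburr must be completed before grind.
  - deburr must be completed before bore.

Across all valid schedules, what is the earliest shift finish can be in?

shift 2

Precedence pushes finish to at least shift 2.
finish at shift 2 is achievable: finish=shift 2, grind=shift 2, bore=shift 2, deburr=shift 1, cut=shift 3.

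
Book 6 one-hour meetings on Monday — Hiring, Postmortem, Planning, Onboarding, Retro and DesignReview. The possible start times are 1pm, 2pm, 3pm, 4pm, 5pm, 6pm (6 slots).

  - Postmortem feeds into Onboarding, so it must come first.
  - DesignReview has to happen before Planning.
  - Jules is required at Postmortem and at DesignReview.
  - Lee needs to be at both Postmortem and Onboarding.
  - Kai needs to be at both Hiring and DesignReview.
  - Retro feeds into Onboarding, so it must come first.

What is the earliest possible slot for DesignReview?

1pm

Downstream work caps DesignReview at 5pm.
DesignReview at 1pm is achievable: Postmortem -> 2pm; DesignReview -> 1pm; Retro -> 1pm; Hiring -> 2pm; Planning -> 2pm; Onboarding -> 3pm.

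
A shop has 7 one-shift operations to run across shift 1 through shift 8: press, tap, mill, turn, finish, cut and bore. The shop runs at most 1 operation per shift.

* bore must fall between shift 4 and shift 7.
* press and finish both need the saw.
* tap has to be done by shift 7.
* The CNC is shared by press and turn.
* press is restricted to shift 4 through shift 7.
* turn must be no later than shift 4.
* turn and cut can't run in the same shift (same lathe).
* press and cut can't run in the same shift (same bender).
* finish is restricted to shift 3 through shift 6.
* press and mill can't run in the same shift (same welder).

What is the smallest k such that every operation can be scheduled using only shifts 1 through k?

With at most 1 per shift and 7 operations, at least 7 shifts are needed.
press can't be placed before shift 4, so the schedule must run through at least shift 4.
7 works (last occupied shift: shift 7): for example press -> shift 4; bore -> shift 5; turn -> shift 1; cut -> shift 7; finish -> shift 3; tap -> shift 2; mill -> shift 6.

7 shifts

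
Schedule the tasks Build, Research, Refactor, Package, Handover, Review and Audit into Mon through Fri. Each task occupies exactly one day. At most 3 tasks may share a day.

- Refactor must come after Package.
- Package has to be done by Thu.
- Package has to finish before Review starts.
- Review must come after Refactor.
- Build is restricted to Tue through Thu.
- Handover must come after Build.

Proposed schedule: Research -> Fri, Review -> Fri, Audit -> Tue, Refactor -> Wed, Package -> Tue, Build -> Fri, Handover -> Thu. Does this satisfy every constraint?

Refactor must come after Package — holds.
Package has to finish before Review starts — holds.
Package has to be done by Thu — holds.
Build is restricted to Tue through Thu — violated.
Review must come after Refactor — holds.
At most 3 tasks may share a day — holds.
Handover must come after Build — violated.

Invalid. Build is restricted to Tue through Thu.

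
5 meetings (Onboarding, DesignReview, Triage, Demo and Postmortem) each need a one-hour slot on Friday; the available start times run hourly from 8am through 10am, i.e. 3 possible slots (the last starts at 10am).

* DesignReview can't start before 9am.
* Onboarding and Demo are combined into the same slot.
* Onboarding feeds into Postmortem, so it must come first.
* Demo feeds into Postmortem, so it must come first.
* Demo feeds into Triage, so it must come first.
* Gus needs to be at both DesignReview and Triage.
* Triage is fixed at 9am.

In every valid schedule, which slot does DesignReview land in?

10am

DesignReview's window is 9am–10am.
Triage is fixed at 9am, and DesignReview can't share a slot with Triage.
So DesignReview must be 10am.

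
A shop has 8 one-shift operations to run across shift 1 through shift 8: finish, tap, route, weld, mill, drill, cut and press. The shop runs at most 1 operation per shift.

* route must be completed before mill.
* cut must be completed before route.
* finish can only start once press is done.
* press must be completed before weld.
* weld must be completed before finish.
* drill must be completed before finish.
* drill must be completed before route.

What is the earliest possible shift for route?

Precedence pushes route to at least shift 2; downstream work caps route at shift 7.
route at shift 3 is achievable: drill=shift 1, finish=shift 6, tap=shift 8, weld=shift 5, route=shift 3, cut=shift 2, mill=shift 7, press=shift 4.
Nothing earlier works — the capacity limit rule out every shift before shift 3.

shift 3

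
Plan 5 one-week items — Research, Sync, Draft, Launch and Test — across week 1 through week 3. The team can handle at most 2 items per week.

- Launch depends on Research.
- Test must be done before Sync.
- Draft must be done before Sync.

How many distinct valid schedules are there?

9

Splitting on Research: it can be week 1 (5), week 2 (4). Listing each branch's schedules as (Sync, Draft, Launch, Test) by week number:
Research=week 1: (3,1,2,2) (3,1,3,2) (3,2,2,1) (3,2,3,1) (3,2,3,2) — 5.
Research=week 2: (2,1,3,1) (3,1,3,1) (3,1,3,2) (3,2,3,1) — 4.
Summing: 5 + 4 = 9.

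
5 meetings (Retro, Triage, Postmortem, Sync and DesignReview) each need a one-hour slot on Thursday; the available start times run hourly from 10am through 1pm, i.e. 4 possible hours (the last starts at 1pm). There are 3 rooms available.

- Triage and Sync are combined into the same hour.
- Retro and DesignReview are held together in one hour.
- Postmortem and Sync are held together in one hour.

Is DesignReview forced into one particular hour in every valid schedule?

DesignReview can be 10am (e.g. Triage -> 11am; Postmortem -> 11am; Sync -> 11am; DesignReview -> 10am; Retro -> 10am) or 11am (e.g. Sync -> 10am, Triage -> 10am, Postmortem -> 10am, Retro -> 11am, DesignReview -> 11am).

No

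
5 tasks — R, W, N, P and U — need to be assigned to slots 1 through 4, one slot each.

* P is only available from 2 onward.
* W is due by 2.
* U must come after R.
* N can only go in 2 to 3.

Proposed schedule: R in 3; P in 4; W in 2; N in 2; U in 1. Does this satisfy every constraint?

No. U must come after R is not satisfied.

N can only go in 2 to 3 — holds.
U must come after R — violated.
P is only available from 2 onward — holds.
W is due by 2 — holds.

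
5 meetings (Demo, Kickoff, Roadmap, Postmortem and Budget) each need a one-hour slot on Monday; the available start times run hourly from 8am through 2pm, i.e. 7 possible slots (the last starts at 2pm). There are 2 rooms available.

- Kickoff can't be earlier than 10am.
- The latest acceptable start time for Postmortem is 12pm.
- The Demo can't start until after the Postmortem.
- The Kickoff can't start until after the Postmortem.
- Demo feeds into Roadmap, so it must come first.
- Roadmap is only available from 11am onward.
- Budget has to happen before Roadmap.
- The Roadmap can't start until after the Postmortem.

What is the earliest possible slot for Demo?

9am

Precedence pushes Demo to at least 9am; downstream work caps Demo at 1pm.
Demo at 9am is achievable: Demo=9am, Kickoff=10am, Budget=8am, Postmortem=8am, Roadmap=11am.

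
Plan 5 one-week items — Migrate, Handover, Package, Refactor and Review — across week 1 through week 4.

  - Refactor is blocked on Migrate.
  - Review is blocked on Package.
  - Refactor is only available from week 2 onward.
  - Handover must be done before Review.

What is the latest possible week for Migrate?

Downstream work caps Migrate at week 3.
Migrate at week 3 is achievable: Migrate=week 3; Review=week 2; Refactor=week 4; Package=week 1; Handover=week 1.

week 3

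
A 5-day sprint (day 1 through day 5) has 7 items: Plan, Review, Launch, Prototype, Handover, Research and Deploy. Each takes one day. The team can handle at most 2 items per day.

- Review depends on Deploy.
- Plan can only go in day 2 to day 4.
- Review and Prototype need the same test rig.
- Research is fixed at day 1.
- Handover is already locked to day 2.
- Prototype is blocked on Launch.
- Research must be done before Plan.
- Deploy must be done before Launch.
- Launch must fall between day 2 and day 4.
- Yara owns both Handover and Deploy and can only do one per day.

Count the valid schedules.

Splitting on Plan: it can be day 2 (7), day 3 (14), day 4 (14). Listing each branch's schedules as (Review, Launch, Prototype, Handover, Research, Deploy) by day number:
Plan=day 2: (3,3,4,2,1,1) (3,3,5,2,1,1) (3,4,5,2,1,1) (4,3,5,2,1,1) (4,4,5,2,1,1) (4,4,5,2,1,3) (5,3,4,2,1,1) — 7.
Plan=day 3: (2,3,4,2,1,1) (2,3,5,2,1,1) (2,4,5,2,1,1) (3,2,4,2,1,1) (3,2,5,2,1,1) (3,4,5,2,1,1) (4,2,3,2,1,1) (4,2,5,2,1,1) (4,3,5,2,1,1) (4,4,5,2,1,1) (4,4,5,2,1,3) (5,2,3,2,1,1) (5,2,4,2,1,1) (5,3,4,2,1,1) — 14.
Plan=day 4: (2,3,4,2,1,1) (2,3,5,2,1,1) (2,4,5,2,1,1) (3,2,4,2,1,1) (3,2,5,2,1,1) (3,3,4,2,1,1) (3,3,5,2,1,1) (3,4,5,2,1,1) (4,2,3,2,1,1) (4,2,5,2,1,1) (4,3,5,2,1,1) (5,2,3,2,1,1) (5,2,4,2,1,1) (5,3,4,2,1,1) — 14.
Summing: 7 + 14 + 14 = 35.

35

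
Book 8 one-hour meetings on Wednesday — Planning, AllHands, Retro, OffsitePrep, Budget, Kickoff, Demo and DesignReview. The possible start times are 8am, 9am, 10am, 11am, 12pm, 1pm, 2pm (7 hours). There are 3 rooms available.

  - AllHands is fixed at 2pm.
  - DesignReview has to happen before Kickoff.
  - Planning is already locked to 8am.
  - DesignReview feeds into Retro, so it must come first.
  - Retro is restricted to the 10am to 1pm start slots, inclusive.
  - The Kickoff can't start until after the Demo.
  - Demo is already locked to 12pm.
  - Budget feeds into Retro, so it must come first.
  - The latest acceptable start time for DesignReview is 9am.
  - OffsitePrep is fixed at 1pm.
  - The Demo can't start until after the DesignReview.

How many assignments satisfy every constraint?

Splitting on Retro: it can be 10am (8), 11am (12), 12pm (16), 1pm (20). Listing each branch's schedules as (Planning, AllHands, OffsitePrep, Budget, Kickoff, Demo, DesignReview):
Retro=10am: (8am,2pm,1pm,8am,1pm,12pm,8am) (8am,2pm,1pm,8am,1pm,12pm,9am) (8am,2pm,1pm,8am,2pm,12pm,8am) (8am,2pm,1pm,8am,2pm,12pm,9am) (8am,2pm,1pm,9am,1pm,12pm,8am) (8am,2pm,1pm,9am,1pm,12pm,9am) (8am,2pm,1pm,9am,2pm,12pm,8am) (8am,2pm,1pm,9am,2pm,12pm,9am) — 8.
Retro=11am: (8am,2pm,1pm,8am,1pm,12pm,8am) (8am,2pm,1pm,8am,1pm,12pm,9am) (8am,2pm,1pm,8am,2pm,12pm,8am) (8am,2pm,1pm,8am,2pm,12pm,9am) (8am,2pm,1pm,9am,1pm,12pm,8am) (8am,2pm,1pm,9am,1pm,12pm,9am) (8am,2pm,1pm,9am,2pm,12pm,8am) (8am,2pm,1pm,9am,2pm,12pm,9am) (8am,2pm,1pm,10am,1pm,12pm,8am) (8am,2pm,1pm,10am,1pm,12pm,9am) (8am,2pm,1pm,10am,2pm,12pm,8am) (8am,2pm,1pm,10am,2pm,12pm,9am) — 12.
Retro=12pm: (8am,2pm,1pm,8am,1pm,12pm,8am) (8am,2pm,1pm,8am,1pm,12pm,9am) (8am,2pm,1pm,8am,2pm,12pm,8am) (8am,2pm,1pm,8am,2pm,12pm,9am) (8am,2pm,1pm,9am,1pm,12pm,8am) (8am,2pm,1pm,9am,1pm,12pm,9am) (8am,2pm,1pm,9am,2pm,12pm,8am) (8am,2pm,1pm,9am,2pm,12pm,9am) (8am,2pm,1pm,10am,1pm,12pm,8am) (8am,2pm,1pm,10am,1pm,12pm,9am) (8am,2pm,1pm,10am,2pm,12pm,8am) (8am,2pm,1pm,10am,2pm,12pm,9am) (8am,2pm,1pm,11am,1pm,12pm,8am) (8am,2pm,1pm,11am,1pm,12pm,9am) (8am,2pm,1pm,11am,2pm,12pm,8am) (8am,2pm,1pm,11am,2pm,12pm,9am) — 16.
Retro=1pm: (8am,2pm,1pm,8am,1pm,12pm,8am) (8am,2pm,1pm,8am,1pm,12pm,9am) (8am,2pm,1pm,8am,2pm,12pm,8am) (8am,2pm,1pm,8am,2pm,12pm,9am) (8am,2pm,1pm,9am,1pm,12pm,8am) (8am,2pm,1pm,9am,1pm,12pm,9am) (8am,2pm,1pm,9am,2pm,12pm,8am) (8am,2pm,1pm,9am,2pm,12pm,9am) (8am,2pm,1pm,10am,1pm,12pm,8am) (8am,2pm,1pm,10am,1pm,12pm,9am) (8am,2pm,1pm,10am,2pm,12pm,8am) (8am,2pm,1pm,10am,2pm,12pm,9am) (8am,2pm,1pm,11am,1pm,12pm,8am) (8am,2pm,1pm,11am,1pm,12pm,9am) (8am,2pm,1pm,11am,2pm,12pm,8am) (8am,2pm,1pm,11am,2pm,12pm,9am) (8am,2pm,1pm,12pm,1pm,12pm,8am) (8am,2pm,1pm,12pm,1pm,12pm,9am) (8am,2pm,1pm,12pm,2pm,12pm,8am) (8am,2pm,1pm,12pm,2pm,12pm,9am) — 20.
Summing: 8 + 12 + 16 + 20 = 56.

56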